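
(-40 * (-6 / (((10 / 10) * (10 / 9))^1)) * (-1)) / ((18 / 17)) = -204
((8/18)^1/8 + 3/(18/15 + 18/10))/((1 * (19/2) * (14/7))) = 1/18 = 0.06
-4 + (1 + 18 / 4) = 3 / 2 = 1.50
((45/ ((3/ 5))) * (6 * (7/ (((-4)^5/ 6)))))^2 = 22325625/ 65536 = 340.66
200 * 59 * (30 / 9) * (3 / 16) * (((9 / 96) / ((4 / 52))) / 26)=22125 / 64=345.70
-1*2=-2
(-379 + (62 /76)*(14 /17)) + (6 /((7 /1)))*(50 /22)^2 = -373.90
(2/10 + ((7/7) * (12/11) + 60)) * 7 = 23597/55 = 429.04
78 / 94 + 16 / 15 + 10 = 8387 / 705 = 11.90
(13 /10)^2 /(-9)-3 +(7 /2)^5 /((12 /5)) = 6210817 /28800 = 215.65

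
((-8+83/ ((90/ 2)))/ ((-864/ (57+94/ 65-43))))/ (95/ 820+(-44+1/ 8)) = -2850607/ 1133528175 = -0.00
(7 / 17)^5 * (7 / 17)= 117649 / 24137569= 0.00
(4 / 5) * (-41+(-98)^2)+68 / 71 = 2716232 / 355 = 7651.36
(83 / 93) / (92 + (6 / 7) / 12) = 0.01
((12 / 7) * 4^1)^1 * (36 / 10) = 864 / 35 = 24.69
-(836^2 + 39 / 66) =-15375725 / 22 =-698896.59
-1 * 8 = -8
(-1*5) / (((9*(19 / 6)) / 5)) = -50 / 57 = -0.88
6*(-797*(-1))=4782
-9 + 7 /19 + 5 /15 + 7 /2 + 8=3.20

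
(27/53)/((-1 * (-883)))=27/46799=0.00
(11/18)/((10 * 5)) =11/900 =0.01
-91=-91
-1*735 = -735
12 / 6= 2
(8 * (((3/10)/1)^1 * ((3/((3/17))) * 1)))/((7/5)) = 204/7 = 29.14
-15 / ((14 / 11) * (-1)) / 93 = 0.13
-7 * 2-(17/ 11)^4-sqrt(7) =-288495/ 14641-sqrt(7) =-22.35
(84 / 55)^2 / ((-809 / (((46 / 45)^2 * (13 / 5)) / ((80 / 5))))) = -1347892 / 2753128125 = -0.00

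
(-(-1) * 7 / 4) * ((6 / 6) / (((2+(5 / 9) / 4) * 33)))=3 / 121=0.02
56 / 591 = 0.09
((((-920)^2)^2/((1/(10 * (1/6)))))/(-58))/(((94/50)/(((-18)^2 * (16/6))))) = -12895073280000000/1363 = -9460802112986.06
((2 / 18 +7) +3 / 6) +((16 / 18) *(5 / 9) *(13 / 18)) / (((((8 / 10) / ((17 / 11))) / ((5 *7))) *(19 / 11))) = 597593 / 27702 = 21.57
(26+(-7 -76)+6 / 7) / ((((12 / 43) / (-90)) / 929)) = 235487565 / 14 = 16820540.36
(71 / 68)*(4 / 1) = 71 / 17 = 4.18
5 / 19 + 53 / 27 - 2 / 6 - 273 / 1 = -271.11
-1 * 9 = -9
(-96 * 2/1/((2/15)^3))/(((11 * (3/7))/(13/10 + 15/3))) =-1190700/11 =-108245.45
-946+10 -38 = -974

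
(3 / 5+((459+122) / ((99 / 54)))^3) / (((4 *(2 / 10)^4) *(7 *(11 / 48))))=317719170409500 / 102487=3100092405.96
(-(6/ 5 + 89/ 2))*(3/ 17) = -1371/ 170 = -8.06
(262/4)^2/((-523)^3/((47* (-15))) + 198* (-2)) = 12098505/571105948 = 0.02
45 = 45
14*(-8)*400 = -44800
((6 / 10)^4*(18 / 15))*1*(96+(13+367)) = 231336 / 3125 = 74.03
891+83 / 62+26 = 56937 / 62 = 918.34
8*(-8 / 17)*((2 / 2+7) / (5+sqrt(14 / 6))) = -4.61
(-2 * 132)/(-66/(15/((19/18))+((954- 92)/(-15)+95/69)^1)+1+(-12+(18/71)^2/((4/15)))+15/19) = 6941392999464/220692814241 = 31.45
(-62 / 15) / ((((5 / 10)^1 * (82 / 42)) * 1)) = -4.23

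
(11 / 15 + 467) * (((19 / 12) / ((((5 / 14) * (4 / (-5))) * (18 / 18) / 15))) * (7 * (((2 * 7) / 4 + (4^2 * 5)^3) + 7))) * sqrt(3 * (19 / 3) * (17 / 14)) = -119442833461 * sqrt(4522) / 12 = -669335917178.36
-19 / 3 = -6.33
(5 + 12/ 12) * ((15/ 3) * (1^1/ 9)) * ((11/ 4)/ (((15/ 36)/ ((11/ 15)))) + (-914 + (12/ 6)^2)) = -15086/ 5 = -3017.20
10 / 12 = 5 / 6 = 0.83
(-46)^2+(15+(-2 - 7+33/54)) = 38207/18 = 2122.61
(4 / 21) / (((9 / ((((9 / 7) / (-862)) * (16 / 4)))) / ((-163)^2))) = -212552 / 63357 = -3.35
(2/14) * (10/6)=5/21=0.24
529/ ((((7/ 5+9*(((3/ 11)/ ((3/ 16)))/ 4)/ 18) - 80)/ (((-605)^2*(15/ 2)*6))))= -111112307.41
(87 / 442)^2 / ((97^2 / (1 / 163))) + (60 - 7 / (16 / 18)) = 31235731103037 / 599246639576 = 52.13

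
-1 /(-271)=1 /271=0.00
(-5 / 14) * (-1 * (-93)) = -465 / 14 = -33.21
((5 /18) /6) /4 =5 /432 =0.01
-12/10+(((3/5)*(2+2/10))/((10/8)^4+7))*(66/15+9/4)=-81654/302125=-0.27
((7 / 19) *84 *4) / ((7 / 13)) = 4368 / 19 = 229.89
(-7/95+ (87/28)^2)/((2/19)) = 713567/7840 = 91.02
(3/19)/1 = 3/19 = 0.16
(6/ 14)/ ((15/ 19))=19/ 35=0.54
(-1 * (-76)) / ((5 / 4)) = 304 / 5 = 60.80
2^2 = 4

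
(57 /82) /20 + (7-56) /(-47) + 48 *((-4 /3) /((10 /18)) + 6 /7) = -39376999 /539560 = -72.98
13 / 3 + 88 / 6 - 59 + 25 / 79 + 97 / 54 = -37.89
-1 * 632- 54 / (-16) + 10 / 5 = -5013 / 8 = -626.62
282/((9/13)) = 1222/3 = 407.33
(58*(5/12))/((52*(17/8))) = 145/663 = 0.22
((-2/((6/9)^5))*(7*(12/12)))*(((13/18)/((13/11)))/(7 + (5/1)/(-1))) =-2079/64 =-32.48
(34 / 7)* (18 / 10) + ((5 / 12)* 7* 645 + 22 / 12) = 794567 / 420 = 1891.83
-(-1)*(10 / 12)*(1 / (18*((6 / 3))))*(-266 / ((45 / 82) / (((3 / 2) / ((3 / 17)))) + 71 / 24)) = -927010 / 455103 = -2.04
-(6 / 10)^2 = -9 / 25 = -0.36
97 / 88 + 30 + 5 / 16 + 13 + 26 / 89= 44.71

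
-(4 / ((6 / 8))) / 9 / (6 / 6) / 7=-0.08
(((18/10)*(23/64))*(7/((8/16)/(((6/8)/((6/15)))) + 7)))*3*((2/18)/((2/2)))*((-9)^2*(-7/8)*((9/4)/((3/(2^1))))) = -2464749/111616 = -22.08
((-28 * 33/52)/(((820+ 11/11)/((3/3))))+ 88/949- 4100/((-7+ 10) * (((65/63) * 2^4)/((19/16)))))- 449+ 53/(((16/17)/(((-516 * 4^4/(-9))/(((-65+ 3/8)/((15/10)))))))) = -508671817135411/25779820352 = -19731.39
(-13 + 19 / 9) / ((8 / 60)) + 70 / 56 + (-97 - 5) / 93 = -30323 / 372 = -81.51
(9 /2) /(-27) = -1 /6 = -0.17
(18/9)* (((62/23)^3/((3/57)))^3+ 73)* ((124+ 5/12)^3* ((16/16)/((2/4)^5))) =309005384020691938110137414819/48631121859501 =6354066536104841.10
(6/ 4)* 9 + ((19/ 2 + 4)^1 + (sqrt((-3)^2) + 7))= 37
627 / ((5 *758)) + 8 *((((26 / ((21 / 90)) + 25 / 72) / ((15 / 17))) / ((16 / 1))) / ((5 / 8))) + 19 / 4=152228513 / 1432620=106.26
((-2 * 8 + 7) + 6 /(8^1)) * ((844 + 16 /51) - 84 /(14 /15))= -211585 /34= -6223.09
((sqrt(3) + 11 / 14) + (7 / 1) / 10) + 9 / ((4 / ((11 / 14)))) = sqrt(3) + 911 / 280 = 4.99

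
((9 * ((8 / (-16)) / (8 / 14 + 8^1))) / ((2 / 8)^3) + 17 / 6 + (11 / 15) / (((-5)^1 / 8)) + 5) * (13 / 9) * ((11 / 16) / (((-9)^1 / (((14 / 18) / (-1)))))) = -449449 / 194400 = -2.31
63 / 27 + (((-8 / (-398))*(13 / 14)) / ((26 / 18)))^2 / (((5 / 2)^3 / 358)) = 1700676683 / 727668375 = 2.34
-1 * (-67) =67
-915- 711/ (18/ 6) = -1152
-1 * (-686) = 686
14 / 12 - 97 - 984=-6479 / 6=-1079.83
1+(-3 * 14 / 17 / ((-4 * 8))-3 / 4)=89 / 272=0.33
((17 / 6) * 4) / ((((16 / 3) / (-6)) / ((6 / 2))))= -153 / 4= -38.25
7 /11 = 0.64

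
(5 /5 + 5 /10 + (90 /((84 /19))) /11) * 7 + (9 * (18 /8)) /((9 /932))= 23325 /11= 2120.45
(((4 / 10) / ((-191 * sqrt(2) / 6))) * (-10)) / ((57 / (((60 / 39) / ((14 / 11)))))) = 440 * sqrt(2) / 330239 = 0.00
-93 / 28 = -3.32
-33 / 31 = -1.06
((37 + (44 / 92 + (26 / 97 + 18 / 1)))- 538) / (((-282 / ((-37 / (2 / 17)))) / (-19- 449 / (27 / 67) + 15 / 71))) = 122486030691521 / 201010869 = 609350.29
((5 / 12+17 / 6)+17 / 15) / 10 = 263 / 600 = 0.44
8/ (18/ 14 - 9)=-1.04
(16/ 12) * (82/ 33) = 328/ 99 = 3.31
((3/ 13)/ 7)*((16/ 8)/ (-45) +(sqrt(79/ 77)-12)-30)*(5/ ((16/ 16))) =-1892/ 273 +15*sqrt(6083)/ 7007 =-6.76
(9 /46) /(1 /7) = 1.37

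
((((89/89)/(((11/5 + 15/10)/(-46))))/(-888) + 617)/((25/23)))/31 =116567519/6365850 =18.31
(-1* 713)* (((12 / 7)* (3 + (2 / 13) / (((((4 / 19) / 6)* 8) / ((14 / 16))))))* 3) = -18577215 / 1456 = -12759.08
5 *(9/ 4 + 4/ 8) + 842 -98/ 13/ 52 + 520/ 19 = 11340911/ 12844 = 882.97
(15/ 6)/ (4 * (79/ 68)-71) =-85/ 2256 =-0.04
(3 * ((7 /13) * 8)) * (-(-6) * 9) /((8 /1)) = 1134 /13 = 87.23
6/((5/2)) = 12/5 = 2.40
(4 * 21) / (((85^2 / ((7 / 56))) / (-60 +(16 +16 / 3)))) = -0.06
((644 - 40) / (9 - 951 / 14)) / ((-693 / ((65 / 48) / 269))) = 1963 / 26364690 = 0.00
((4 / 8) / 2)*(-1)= -0.25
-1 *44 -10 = -54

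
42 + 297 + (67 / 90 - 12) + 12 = 339.74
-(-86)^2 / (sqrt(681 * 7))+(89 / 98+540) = 53009 / 98 - 7396 * sqrt(4767) / 4767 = 433.79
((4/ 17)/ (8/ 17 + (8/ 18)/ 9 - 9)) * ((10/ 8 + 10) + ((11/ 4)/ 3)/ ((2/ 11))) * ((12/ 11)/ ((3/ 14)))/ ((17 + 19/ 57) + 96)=-13041/ 642235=-0.02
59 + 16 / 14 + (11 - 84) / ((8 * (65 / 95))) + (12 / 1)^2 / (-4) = 7867 / 728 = 10.81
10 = 10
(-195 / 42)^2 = 4225 / 196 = 21.56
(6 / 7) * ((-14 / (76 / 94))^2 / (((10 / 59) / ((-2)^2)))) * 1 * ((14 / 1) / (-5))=-153269256 / 9025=-16982.74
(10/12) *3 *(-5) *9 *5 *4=-2250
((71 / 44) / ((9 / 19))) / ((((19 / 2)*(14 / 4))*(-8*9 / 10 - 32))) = -355 / 135828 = -0.00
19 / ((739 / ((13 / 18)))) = 247 / 13302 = 0.02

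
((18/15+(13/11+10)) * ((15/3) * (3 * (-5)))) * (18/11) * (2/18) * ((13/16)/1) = -137.18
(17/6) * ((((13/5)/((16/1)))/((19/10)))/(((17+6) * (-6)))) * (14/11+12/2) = -1105/86526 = -0.01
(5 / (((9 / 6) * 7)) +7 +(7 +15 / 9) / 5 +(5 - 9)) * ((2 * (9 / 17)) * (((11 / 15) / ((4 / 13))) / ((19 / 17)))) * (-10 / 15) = -78221 / 9975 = -7.84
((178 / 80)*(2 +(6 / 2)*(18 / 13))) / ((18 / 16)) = 1424 / 117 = 12.17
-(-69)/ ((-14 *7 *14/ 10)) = -345/ 686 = -0.50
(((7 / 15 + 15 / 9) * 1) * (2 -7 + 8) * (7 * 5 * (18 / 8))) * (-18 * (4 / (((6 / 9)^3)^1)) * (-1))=122472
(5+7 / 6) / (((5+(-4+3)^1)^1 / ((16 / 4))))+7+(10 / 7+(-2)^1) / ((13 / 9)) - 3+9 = 10249 / 546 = 18.77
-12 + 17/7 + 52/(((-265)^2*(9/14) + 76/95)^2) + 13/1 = 239681856649864/69907207669327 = 3.43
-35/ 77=-5/ 11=-0.45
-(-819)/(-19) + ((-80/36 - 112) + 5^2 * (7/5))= -20918/171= -122.33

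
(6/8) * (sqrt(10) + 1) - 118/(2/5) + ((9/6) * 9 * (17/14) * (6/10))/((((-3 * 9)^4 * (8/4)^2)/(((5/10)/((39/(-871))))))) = -6486730619/22044960 + 3 * sqrt(10)/4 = -291.88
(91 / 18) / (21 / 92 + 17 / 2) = 4186 / 7227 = 0.58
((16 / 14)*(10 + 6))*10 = 1280 / 7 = 182.86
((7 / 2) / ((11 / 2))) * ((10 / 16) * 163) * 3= 194.49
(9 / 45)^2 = 1 / 25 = 0.04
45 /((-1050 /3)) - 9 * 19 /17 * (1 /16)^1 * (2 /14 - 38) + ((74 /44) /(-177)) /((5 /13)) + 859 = 467435527 /529584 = 882.65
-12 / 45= -4 / 15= -0.27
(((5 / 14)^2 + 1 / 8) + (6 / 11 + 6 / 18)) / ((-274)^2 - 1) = 2927 / 194234040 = 0.00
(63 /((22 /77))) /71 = 441 /142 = 3.11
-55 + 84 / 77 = -593 / 11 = -53.91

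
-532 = -532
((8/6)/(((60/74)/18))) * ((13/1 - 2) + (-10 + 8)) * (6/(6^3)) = 37/5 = 7.40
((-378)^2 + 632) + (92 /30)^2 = 32293216 /225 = 143525.40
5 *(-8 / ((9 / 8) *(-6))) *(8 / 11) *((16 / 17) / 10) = 2048 / 5049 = 0.41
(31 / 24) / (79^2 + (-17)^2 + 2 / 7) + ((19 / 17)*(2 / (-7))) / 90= -6560879 / 1958302080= -0.00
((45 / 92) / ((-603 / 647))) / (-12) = 3235 / 73968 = 0.04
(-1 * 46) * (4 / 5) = -184 / 5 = -36.80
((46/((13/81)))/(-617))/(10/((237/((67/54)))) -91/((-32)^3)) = -781276741632/92719463369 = -8.43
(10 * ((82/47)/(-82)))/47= -10/2209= -0.00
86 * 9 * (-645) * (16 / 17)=-7987680 / 17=-469863.53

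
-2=-2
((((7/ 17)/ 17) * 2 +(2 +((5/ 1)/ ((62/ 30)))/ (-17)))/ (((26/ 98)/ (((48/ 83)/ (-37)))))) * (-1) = 40165104/ 357670157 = 0.11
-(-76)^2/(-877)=6.59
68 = 68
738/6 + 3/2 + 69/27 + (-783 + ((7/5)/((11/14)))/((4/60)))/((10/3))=-49414/495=-99.83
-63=-63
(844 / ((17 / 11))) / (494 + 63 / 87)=269236 / 243899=1.10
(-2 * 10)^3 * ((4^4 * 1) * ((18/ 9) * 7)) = -28672000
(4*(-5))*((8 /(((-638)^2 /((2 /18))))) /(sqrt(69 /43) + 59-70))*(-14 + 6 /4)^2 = 0.00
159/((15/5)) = 53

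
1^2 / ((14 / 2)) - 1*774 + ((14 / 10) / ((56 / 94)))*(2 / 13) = -703881 / 910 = -773.50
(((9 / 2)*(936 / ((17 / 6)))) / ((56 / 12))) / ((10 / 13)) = 246402 / 595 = 414.12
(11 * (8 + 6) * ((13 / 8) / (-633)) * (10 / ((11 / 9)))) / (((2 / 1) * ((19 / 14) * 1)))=-9555 / 8018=-1.19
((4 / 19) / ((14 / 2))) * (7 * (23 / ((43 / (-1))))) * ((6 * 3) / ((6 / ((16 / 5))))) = -4416 / 4085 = -1.08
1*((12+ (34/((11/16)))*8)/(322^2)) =1121/285131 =0.00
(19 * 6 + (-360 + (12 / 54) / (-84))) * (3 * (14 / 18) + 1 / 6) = -464945 / 756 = -615.01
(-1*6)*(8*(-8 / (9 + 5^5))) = 192 / 1567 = 0.12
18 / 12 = 3 / 2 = 1.50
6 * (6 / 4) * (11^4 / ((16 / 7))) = 922383 / 16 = 57648.94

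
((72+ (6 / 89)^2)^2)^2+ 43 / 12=1269816587260210932455275 / 47239065668424972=26880645.70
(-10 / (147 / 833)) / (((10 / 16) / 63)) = -5712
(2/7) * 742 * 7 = 1484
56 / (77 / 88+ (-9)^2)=448 / 655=0.68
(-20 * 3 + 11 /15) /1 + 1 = -874 /15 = -58.27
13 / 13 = 1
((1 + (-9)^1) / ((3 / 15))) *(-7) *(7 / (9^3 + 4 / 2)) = 1960 / 731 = 2.68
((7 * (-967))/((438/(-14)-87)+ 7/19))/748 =900277/11730884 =0.08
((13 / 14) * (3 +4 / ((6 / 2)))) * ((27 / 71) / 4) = 1521 / 3976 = 0.38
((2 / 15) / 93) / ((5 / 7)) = 14 / 6975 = 0.00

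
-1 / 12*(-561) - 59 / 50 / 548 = 1280891 / 27400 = 46.75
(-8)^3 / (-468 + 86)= 256 / 191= 1.34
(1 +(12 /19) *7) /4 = 103 /76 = 1.36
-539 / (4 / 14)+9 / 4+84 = -7201 / 4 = -1800.25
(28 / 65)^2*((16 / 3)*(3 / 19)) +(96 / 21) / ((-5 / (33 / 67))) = -11070944 / 37648975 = -0.29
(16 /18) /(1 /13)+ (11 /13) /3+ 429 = 51578 /117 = 440.84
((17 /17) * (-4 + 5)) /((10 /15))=3 /2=1.50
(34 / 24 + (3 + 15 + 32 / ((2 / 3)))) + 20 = 1049 / 12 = 87.42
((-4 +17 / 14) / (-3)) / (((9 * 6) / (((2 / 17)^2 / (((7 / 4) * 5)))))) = 0.00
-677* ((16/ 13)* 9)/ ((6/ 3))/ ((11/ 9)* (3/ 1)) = -146232/ 143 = -1022.60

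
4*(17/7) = 68/7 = 9.71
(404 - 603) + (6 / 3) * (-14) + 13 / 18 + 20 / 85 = -69169 / 306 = -226.04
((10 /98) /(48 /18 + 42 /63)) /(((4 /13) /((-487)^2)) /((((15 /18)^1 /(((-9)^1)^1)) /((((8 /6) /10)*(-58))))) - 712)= -231239775 /5378328028304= -0.00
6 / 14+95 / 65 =172 / 91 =1.89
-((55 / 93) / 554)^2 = -3025 / 2654516484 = -0.00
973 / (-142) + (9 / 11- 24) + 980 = 1483847 / 1562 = 949.97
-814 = -814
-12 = -12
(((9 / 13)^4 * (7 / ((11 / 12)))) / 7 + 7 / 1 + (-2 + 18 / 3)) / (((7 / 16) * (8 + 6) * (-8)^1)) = -3534613 / 15394379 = -0.23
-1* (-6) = 6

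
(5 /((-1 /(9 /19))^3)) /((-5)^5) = 729 /4286875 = 0.00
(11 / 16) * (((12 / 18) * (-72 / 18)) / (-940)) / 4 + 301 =6790571 / 22560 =301.00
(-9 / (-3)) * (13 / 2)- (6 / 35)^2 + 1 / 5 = 48193 / 2450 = 19.67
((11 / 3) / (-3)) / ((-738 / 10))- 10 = -33155 / 3321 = -9.98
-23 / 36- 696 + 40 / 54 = -75157 / 108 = -695.90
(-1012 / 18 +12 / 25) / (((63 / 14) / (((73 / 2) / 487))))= -915566 / 986175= -0.93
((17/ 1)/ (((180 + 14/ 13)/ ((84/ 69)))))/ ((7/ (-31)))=-0.51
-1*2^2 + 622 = 618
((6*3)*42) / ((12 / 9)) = 567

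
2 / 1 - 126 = -124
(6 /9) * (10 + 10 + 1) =14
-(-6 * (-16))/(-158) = 48/79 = 0.61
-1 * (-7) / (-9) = -7 / 9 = -0.78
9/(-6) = -3/2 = -1.50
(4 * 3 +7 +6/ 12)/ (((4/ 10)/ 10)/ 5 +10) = 1625/ 834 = 1.95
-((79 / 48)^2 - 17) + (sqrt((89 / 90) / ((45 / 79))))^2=8308543 / 518400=16.03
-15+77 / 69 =-958 / 69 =-13.88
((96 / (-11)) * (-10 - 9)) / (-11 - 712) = -0.23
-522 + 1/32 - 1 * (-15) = -506.97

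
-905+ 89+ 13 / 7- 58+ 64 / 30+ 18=-89461 / 105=-852.01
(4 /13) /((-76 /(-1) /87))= 87 /247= 0.35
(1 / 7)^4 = 0.00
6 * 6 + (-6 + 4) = 34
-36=-36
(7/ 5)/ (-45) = -7/ 225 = -0.03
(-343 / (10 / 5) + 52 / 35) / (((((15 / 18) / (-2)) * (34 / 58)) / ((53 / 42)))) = 18291837 / 20825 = 878.36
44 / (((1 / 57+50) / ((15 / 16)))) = 9405 / 11404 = 0.82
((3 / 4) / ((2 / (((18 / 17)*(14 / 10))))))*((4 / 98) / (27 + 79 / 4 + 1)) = 54 / 113645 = 0.00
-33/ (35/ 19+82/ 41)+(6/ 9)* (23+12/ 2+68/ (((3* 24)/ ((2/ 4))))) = 11.06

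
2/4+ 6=6.50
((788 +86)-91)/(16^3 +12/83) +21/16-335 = -333.50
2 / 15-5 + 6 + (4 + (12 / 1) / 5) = 113 / 15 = 7.53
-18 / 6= -3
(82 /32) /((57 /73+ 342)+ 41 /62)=92783 /12435352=0.01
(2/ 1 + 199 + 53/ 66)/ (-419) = -13319/ 27654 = -0.48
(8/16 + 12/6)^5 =3125/32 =97.66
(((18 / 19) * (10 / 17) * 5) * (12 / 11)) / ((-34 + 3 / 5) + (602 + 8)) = 18000 / 3414433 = 0.01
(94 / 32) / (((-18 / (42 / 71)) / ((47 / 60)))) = -15463 / 204480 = -0.08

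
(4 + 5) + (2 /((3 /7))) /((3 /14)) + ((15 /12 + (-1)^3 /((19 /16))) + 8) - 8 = 21331 /684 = 31.19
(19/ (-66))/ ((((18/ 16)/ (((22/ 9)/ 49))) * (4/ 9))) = -38/ 1323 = -0.03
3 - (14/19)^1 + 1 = 62/19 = 3.26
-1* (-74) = 74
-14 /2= -7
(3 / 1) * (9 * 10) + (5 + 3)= 278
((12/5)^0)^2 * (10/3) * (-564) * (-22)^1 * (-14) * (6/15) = -231616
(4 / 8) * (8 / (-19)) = -4 / 19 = -0.21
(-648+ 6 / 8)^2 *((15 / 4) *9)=904894335 / 64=14138973.98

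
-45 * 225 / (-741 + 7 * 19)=10125 / 608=16.65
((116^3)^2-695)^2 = 5936027038444735593938641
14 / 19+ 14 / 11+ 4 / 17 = 7976 / 3553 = 2.24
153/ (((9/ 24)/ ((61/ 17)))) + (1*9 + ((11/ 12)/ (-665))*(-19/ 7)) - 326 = 3372191/ 2940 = 1147.00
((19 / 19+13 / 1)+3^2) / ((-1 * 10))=-23 / 10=-2.30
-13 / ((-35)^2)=-13 / 1225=-0.01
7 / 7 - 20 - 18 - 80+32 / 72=-1049 / 9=-116.56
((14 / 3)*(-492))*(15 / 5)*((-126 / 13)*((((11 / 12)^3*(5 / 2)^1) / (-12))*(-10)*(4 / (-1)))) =-66849475 / 156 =-428522.28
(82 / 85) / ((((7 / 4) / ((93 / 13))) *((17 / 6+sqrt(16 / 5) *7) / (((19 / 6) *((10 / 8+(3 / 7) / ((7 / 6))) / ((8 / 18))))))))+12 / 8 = 75765696 / 119407561+2480295492 *sqrt(5) / 1449948955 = 4.46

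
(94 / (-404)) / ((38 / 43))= -2021 / 7676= -0.26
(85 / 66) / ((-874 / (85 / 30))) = -1445 / 346104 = -0.00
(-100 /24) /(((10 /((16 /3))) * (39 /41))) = -820 /351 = -2.34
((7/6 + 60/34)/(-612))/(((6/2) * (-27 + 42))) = -299/2809080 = -0.00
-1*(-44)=44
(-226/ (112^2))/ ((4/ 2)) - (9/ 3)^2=-113009/ 12544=-9.01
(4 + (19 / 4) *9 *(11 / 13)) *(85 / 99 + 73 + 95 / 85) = 263600465 / 87516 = 3012.03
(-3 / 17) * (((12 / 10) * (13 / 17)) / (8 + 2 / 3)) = -27 / 1445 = -0.02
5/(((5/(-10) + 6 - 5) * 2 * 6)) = 5/6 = 0.83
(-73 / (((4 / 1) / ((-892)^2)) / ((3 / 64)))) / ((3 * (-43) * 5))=3630217 / 3440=1055.30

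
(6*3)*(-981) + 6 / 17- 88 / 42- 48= -17707.74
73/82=0.89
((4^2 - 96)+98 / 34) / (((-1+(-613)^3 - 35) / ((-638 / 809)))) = -836418 / 3167954493049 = -0.00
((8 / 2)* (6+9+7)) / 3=29.33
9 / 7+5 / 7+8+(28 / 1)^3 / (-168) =-120.67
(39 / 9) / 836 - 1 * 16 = -40115 / 2508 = -15.99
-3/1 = -3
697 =697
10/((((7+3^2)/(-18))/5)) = -225/4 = -56.25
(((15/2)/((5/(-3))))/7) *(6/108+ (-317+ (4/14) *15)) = 39395/196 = 200.99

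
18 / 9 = 2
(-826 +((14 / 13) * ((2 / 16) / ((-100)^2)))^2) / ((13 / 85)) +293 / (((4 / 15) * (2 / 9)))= -456.39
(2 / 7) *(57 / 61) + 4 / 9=2734 / 3843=0.71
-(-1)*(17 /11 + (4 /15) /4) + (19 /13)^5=507320273 /61263345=8.28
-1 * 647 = -647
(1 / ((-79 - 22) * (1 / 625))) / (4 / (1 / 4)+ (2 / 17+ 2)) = -10625 / 31108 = -0.34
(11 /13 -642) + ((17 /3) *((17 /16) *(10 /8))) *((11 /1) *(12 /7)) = -726885 /1456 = -499.23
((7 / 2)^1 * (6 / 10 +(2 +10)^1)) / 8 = 441 / 80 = 5.51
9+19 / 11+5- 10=63 / 11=5.73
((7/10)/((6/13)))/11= 91/660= 0.14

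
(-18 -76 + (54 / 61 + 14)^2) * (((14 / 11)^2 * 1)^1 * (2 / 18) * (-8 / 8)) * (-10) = 310130800 / 1350723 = 229.60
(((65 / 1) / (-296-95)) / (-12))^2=4225 / 22014864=0.00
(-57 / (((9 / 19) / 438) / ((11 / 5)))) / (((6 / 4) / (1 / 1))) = -1159532 / 15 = -77302.13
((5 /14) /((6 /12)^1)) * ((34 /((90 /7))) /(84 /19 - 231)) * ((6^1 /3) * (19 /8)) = -6137 /154980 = -0.04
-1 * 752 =-752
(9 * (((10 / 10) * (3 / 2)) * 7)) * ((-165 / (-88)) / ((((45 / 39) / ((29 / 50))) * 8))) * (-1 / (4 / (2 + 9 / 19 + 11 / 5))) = -7909083 / 608000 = -13.01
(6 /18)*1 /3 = 1 /9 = 0.11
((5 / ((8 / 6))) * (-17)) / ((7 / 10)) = -1275 / 14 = -91.07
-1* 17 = -17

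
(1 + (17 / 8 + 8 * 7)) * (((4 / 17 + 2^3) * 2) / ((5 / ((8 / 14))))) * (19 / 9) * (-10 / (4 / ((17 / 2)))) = -44935 / 9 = -4992.78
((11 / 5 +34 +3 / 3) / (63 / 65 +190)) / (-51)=-806 / 211021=-0.00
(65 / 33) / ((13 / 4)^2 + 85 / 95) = 19760 / 114939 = 0.17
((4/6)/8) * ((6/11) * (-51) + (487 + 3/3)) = 2531/66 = 38.35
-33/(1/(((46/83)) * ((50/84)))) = -6325/581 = -10.89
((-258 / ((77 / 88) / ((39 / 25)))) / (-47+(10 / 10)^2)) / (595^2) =40248 / 1424950625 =0.00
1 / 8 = 0.12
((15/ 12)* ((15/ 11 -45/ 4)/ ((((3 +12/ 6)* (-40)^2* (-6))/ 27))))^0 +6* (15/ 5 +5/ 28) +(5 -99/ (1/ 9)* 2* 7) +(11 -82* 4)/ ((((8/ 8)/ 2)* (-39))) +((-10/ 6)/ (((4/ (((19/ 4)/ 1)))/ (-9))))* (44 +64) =-11475743/ 1092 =-10508.92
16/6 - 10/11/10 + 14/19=2077/627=3.31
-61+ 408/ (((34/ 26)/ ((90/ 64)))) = 1511/ 4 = 377.75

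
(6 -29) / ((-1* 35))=23 / 35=0.66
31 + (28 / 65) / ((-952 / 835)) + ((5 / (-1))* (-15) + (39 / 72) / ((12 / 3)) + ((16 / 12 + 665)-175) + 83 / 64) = 8463597 / 14144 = 598.39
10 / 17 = 0.59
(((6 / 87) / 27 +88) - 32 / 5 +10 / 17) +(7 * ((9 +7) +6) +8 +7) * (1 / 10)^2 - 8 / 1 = 101004919 / 1331100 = 75.88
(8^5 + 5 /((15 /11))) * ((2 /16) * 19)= 1867985 /24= 77832.71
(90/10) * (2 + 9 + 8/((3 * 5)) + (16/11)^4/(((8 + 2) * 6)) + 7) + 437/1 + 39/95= 841327288/1390895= 604.88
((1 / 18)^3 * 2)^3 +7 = 173564379073 / 24794911296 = 7.00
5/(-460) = -1/92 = -0.01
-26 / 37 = -0.70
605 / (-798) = -605 / 798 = -0.76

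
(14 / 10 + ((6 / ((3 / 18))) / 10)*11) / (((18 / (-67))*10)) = -15.26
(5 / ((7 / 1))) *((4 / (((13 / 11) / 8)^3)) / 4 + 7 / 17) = 58002015 / 261443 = 221.85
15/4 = 3.75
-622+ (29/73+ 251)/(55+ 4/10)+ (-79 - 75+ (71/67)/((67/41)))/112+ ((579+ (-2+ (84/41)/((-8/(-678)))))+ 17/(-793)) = 43559338044674385/330542495292464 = 131.78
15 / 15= 1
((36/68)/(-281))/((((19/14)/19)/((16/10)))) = -1008/23885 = -0.04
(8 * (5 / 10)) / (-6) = -2 / 3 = -0.67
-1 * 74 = -74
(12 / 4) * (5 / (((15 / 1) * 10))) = 1 / 10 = 0.10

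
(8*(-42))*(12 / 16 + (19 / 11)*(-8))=48300 / 11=4390.91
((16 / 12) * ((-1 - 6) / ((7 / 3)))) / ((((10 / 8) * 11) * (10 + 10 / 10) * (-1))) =16 / 605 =0.03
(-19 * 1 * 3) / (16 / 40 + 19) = -285 / 97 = -2.94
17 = 17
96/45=32/15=2.13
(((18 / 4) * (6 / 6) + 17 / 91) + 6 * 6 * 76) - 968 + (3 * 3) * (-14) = 299697 / 182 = 1646.69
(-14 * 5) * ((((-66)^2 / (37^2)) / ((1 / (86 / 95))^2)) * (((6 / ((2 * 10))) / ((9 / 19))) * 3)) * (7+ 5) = -2706225984 / 650275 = -4161.66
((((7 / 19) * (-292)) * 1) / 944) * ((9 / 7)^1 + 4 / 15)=-11899 / 67260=-0.18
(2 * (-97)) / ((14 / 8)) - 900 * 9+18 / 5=-287254 / 35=-8207.26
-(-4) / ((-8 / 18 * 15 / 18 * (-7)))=54 / 35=1.54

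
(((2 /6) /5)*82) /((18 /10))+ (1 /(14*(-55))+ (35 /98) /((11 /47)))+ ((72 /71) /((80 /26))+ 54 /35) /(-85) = 4.54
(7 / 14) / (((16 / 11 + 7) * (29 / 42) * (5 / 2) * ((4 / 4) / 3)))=462 / 4495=0.10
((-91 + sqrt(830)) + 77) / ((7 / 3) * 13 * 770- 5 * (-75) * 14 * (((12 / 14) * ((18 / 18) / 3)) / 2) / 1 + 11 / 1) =-42 / 72353 + 3 * sqrt(830) / 72353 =0.00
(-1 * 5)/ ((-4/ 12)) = 15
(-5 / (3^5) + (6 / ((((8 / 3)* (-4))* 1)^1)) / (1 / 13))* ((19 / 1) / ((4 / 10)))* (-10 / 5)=2708545 / 3888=696.64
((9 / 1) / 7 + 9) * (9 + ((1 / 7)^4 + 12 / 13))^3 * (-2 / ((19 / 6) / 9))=-231076907469606290688 / 4044437961419401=-57134.49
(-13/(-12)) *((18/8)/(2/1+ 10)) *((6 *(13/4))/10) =507/1280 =0.40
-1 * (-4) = 4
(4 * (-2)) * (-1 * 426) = 3408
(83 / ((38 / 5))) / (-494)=-415 / 18772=-0.02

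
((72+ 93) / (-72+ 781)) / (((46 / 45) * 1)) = 7425 / 32614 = 0.23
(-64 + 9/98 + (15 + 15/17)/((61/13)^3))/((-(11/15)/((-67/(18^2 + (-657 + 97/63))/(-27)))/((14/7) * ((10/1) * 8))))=-323057403175400/3102210384889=-104.14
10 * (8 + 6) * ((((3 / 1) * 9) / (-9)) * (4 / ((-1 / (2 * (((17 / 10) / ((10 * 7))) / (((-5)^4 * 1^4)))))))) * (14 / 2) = 2856 / 3125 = 0.91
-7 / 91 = -1 / 13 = -0.08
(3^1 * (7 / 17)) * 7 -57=-822 / 17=-48.35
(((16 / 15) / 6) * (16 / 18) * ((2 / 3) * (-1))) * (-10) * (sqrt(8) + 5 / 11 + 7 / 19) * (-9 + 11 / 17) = -72704 * sqrt(2) / 4131- 6252544 / 863379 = -32.13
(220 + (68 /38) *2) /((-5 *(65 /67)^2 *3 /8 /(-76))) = 203405568 /21125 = 9628.67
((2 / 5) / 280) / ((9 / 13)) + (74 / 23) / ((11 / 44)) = 1865099 / 144900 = 12.87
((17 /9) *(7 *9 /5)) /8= 119 /40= 2.98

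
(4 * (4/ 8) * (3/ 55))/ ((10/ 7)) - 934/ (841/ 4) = -1009739/ 231275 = -4.37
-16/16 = -1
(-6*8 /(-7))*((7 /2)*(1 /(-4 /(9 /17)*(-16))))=27 /136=0.20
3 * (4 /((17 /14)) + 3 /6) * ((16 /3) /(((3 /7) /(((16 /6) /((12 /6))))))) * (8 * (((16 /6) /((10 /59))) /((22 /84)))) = 254593024 /2805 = 90764.00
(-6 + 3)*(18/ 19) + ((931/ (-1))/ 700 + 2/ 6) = -21881/ 5700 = -3.84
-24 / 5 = -4.80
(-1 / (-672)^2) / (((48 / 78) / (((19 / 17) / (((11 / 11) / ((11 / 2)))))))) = -2717 / 122830848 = -0.00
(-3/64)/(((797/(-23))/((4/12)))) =23/51008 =0.00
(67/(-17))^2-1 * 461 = -445.47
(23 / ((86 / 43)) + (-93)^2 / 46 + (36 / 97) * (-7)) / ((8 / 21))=9226077 / 17848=516.92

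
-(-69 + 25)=44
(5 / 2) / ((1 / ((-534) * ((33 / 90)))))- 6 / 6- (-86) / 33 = -32201 / 66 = -487.89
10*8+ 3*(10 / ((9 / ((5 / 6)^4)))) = 158645 / 1944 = 81.61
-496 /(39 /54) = -8928 /13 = -686.77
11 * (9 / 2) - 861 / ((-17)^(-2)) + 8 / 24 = -1492675 / 6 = -248779.17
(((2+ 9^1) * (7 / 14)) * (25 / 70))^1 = 55 / 28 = 1.96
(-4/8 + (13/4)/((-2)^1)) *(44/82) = -187/164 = -1.14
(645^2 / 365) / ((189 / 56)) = 73960 / 219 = 337.72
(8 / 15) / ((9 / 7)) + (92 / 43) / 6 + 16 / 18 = 9638 / 5805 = 1.66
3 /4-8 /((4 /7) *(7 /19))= -149 /4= -37.25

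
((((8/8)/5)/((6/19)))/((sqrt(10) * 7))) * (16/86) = 38 * sqrt(10)/22575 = 0.01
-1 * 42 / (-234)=7 / 39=0.18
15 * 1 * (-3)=-45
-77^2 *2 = -11858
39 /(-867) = -13 /289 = -0.04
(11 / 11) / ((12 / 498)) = 83 / 2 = 41.50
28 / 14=2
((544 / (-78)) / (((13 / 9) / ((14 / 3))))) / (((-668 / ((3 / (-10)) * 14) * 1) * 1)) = -19992 / 141115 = -0.14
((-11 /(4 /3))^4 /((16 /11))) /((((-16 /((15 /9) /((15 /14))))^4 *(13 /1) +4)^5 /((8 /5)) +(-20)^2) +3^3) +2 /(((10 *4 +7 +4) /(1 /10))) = 13324973346274542505380086716500909899339727317 /3397868203300008338804237553362015863379011522560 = 0.00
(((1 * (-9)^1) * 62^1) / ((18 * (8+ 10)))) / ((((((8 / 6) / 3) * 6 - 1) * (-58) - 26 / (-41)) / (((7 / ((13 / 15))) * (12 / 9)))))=44485 / 230334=0.19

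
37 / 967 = 0.04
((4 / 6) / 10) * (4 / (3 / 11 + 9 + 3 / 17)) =0.03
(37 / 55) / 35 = 37 / 1925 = 0.02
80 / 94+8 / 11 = 816 / 517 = 1.58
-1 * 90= -90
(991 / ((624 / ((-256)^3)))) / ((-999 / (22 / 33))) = 2078277632 / 116883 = 17780.84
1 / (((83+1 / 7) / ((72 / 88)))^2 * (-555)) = -147 / 842481860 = -0.00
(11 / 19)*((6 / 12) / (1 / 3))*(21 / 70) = 99 / 380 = 0.26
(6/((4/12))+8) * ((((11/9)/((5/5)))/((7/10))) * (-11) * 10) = -314600/63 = -4993.65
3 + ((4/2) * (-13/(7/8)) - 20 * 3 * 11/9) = -2101/21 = -100.05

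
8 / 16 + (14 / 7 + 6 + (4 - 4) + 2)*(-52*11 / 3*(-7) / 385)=211 / 6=35.17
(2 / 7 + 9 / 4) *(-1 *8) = -142 / 7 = -20.29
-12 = -12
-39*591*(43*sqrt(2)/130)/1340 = -76239*sqrt(2)/13400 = -8.05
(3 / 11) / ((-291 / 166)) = -166 / 1067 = -0.16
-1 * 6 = -6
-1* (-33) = 33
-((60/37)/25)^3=-1728/6331625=-0.00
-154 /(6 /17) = -1309 /3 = -436.33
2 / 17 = 0.12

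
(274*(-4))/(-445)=1096/445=2.46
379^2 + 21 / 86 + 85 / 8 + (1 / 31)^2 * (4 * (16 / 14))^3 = 16288741538581 / 113390312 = 143651.97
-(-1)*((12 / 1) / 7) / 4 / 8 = 3 / 56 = 0.05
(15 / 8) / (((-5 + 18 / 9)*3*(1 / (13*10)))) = -325 / 12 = -27.08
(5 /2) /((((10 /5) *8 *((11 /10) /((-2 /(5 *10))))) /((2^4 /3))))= -1 /33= -0.03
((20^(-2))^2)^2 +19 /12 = 121600000003 /76800000000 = 1.58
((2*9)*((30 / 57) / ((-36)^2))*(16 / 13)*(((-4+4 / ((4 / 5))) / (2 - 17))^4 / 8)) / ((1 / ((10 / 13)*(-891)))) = -0.00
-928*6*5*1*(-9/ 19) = 250560/ 19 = 13187.37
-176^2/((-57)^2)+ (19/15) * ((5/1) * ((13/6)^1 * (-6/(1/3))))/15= -422381/16245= -26.00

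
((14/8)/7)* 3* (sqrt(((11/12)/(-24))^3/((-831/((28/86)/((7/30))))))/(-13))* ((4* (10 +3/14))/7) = -121* sqrt(1310210)/1344704256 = -0.00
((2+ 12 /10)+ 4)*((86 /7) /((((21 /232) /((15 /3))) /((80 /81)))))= 6384640 /1323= 4825.88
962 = 962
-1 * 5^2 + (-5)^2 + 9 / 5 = 9 / 5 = 1.80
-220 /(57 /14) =-3080 /57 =-54.04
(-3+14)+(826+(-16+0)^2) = 1093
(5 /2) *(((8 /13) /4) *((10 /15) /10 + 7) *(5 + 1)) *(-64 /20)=-3392 /65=-52.18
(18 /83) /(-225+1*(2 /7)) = -126 /130559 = -0.00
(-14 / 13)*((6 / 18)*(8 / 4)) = -28 / 39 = -0.72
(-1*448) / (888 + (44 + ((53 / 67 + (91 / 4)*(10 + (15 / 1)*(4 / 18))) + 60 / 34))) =-1530816 / 4229867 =-0.36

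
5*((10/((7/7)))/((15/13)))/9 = 130/27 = 4.81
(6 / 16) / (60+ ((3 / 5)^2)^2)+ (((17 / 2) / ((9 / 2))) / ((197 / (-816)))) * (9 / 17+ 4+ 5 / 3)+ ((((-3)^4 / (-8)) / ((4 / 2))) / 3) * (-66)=5588391527 / 88841484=62.90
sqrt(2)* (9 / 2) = 9* sqrt(2) / 2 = 6.36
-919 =-919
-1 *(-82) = 82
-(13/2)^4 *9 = -16065.56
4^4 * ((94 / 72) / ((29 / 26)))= 78208 / 261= 299.65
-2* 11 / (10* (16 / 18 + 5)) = -99 / 265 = -0.37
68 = 68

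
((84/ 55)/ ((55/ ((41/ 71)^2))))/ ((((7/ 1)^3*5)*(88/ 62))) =156333/ 41096122375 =0.00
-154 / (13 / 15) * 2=-4620 / 13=-355.38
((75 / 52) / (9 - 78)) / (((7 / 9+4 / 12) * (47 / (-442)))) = 0.18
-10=-10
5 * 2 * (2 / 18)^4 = 0.00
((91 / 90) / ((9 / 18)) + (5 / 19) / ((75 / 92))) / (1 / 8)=3208 / 171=18.76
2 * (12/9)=2.67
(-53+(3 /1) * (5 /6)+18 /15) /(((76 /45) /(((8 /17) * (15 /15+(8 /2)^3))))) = -892.89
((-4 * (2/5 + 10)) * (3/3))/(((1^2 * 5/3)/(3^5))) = -151632/25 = -6065.28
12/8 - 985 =-1967/2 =-983.50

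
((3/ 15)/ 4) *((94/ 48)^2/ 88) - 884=-896161631/ 1013760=-884.00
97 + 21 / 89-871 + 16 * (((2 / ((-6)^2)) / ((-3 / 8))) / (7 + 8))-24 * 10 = -1013.92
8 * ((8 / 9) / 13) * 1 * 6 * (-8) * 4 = -4096 / 39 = -105.03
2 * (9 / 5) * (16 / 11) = 288 / 55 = 5.24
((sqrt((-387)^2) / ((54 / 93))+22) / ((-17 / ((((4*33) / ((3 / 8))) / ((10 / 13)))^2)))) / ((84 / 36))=-636045696 / 175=-3634546.83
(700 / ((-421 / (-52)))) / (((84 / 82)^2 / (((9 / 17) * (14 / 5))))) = 874120 / 7157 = 122.13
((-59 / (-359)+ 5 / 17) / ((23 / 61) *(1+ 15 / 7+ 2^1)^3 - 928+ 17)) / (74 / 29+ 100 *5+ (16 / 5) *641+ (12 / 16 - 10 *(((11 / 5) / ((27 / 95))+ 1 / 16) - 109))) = -366710558256 / 2452510165340479421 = -0.00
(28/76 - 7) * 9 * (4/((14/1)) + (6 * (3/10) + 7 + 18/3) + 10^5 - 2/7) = -567083916/95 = -5969304.38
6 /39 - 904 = -11750 /13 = -903.85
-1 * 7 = -7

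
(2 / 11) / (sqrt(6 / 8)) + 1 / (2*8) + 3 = 4*sqrt(3) / 33 + 49 / 16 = 3.27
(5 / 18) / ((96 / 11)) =55 / 1728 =0.03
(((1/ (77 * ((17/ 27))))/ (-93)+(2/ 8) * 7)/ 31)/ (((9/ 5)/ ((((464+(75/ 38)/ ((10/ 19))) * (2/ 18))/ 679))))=2656979035/ 1106974992816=0.00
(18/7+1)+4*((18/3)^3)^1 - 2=6059/7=865.57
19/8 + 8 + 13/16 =179/16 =11.19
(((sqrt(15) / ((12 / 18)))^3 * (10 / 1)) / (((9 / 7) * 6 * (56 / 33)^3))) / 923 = 2695275 * sqrt(15) / 185249792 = 0.06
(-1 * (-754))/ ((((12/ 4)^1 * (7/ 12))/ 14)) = 6032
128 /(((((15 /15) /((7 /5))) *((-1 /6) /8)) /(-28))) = 1204224 /5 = 240844.80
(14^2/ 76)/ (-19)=-49/ 361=-0.14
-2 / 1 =-2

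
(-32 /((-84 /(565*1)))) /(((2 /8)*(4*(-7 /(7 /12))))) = -17.94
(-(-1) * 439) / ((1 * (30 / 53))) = 23267 / 30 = 775.57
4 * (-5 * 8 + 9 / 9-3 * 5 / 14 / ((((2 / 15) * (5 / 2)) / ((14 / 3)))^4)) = -164796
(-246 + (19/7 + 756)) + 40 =3869/7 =552.71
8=8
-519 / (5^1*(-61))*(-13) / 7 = -6747 / 2135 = -3.16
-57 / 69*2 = -1.65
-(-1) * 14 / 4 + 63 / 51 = 161 / 34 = 4.74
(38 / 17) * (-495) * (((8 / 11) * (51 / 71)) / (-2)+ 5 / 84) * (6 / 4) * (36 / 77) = 101812545 / 650573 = 156.50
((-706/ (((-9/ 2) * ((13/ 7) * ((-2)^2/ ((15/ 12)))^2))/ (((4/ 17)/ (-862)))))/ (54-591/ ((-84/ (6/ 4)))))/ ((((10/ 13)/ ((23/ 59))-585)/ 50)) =1989155/ 664900499394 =0.00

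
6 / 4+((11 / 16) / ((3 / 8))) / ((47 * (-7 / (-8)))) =3049 / 1974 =1.54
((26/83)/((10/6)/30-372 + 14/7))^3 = -102503232/168834548902312873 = -0.00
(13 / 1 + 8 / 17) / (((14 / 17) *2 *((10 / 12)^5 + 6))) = 445176 / 348467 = 1.28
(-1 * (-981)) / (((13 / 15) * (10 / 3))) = 8829 / 26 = 339.58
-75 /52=-1.44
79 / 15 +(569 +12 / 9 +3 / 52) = 149671 / 260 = 575.66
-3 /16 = -0.19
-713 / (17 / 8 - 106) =5704 / 831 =6.86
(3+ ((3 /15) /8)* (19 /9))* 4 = 12.21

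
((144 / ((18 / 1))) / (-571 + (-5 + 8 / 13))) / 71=-13 / 66385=-0.00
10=10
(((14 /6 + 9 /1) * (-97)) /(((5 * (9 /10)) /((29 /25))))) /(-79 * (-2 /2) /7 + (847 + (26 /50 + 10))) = -1338988 /4105107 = -0.33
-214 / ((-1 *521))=214 / 521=0.41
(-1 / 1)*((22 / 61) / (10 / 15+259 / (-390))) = -8580 / 61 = -140.66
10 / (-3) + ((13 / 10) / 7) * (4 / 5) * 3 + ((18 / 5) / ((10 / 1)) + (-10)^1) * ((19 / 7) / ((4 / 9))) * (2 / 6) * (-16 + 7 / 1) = 72967 / 420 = 173.73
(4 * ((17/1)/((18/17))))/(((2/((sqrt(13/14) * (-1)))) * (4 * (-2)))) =289 * sqrt(182)/1008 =3.87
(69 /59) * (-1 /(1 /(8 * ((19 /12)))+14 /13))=-1.01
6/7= 0.86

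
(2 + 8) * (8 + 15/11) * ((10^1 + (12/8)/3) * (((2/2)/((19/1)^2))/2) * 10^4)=54075000/3971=13617.48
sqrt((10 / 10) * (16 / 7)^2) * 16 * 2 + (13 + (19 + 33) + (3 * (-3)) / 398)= 384803 / 2786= 138.12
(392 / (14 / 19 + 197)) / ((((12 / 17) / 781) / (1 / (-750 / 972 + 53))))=78527988 / 1869881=42.00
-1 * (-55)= 55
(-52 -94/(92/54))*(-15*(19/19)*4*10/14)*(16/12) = 6124.22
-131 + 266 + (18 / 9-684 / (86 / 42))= -8473 / 43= -197.05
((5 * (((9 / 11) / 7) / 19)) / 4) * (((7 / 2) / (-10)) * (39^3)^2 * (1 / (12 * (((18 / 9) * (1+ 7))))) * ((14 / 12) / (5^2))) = -24631206327 / 10700800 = -2301.81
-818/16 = -409/8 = -51.12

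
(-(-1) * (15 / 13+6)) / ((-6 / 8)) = -124 / 13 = -9.54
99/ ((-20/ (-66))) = 3267/ 10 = 326.70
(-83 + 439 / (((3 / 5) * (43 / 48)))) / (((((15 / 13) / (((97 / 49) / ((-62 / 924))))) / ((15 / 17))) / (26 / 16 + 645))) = -970256572857 / 90644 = -10704035.27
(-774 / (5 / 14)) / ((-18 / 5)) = 602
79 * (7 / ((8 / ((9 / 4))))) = 4977 / 32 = 155.53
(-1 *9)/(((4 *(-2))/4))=4.50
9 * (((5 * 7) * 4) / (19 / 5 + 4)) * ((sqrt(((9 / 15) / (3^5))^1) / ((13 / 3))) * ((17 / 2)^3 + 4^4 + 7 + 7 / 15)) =737177 * sqrt(5) / 1014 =1625.62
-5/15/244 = -1/732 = -0.00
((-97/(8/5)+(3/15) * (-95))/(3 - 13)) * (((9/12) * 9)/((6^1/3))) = 17199/640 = 26.87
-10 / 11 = -0.91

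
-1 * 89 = -89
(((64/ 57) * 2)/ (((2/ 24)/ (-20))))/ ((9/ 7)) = -71680/ 171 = -419.18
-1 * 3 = -3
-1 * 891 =-891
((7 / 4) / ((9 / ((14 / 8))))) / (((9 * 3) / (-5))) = -245 / 3888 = -0.06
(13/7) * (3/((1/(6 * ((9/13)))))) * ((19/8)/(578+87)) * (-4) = -81/245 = -0.33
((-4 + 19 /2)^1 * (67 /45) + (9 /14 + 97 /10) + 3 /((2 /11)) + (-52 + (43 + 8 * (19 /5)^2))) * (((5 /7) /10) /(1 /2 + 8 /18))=10.71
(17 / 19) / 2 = 17 / 38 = 0.45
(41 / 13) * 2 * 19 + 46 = 2156 / 13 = 165.85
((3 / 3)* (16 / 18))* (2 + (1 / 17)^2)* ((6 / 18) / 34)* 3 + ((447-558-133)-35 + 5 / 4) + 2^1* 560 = 49658779 / 58956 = 842.30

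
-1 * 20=-20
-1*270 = -270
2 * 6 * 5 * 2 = 120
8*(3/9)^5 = 8/243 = 0.03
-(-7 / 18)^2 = -0.15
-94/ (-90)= 47/ 45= 1.04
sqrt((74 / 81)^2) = 0.91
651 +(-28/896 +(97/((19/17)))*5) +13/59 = 38926015/35872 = 1085.14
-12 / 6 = -2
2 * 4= 8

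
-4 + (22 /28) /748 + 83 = 75209 /952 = 79.00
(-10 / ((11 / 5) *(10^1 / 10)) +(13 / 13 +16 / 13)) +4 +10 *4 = 41.69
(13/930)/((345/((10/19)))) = 13/609615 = 0.00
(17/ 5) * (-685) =-2329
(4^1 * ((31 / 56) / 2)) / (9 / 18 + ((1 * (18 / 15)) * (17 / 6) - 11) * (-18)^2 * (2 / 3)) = -155 / 229754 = -0.00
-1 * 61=-61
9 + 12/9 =10.33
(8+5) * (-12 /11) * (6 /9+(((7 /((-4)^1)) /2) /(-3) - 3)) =637 /22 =28.95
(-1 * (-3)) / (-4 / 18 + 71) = 27 / 637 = 0.04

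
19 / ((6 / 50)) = 158.33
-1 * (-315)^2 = -99225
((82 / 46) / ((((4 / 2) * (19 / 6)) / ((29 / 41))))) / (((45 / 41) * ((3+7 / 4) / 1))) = 4756 / 124545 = 0.04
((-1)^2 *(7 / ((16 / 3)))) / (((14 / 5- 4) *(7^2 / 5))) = -25 / 224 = -0.11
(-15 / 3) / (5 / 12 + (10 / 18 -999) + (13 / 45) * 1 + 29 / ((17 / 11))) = 15300 / 2995661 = 0.01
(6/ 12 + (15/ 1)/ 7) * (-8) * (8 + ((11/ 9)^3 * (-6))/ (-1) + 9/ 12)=-708661/ 1701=-416.61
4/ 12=0.33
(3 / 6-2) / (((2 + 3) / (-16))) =24 / 5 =4.80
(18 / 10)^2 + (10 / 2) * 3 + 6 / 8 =1899 / 100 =18.99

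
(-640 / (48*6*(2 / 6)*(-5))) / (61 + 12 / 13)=52 / 2415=0.02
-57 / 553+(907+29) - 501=240498 / 553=434.90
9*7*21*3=3969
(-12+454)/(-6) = -221/3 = -73.67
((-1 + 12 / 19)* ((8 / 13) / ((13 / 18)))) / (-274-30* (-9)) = 252 / 3211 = 0.08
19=19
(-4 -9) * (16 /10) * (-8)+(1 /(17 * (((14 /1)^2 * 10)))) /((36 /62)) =19960019 /119952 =166.40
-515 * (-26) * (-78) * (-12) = 12533040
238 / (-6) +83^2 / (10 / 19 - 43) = -162902 / 807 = -201.86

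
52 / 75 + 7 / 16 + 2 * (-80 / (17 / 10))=-1896931 / 20400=-92.99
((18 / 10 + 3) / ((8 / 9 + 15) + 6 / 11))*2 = 4752 / 8135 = 0.58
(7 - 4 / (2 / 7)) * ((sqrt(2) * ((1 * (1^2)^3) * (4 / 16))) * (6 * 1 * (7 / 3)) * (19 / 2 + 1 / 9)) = -8477 * sqrt(2) / 36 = -333.01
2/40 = 1/20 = 0.05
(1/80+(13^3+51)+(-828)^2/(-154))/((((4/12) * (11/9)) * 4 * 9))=-40726809/271040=-150.26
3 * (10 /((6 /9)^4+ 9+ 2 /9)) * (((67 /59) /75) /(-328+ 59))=-10854 /60547865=-0.00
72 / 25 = 2.88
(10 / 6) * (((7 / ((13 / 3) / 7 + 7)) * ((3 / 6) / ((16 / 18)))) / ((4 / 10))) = 2205 / 1024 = 2.15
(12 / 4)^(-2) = 1 / 9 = 0.11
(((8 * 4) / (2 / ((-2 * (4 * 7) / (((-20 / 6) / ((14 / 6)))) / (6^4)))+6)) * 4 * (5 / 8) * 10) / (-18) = -0.62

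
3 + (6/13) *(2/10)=201/65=3.09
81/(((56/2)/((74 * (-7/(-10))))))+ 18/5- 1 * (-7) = 3209/20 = 160.45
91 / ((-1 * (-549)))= 91 / 549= 0.17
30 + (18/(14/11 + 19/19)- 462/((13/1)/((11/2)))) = -51201/325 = -157.54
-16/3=-5.33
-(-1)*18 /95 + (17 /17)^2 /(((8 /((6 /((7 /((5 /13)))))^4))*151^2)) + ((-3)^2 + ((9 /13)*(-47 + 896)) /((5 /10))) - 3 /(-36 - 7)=7567557476774551404 /6387214846333685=1184.80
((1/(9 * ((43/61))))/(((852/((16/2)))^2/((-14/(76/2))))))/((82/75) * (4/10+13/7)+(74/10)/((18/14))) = -1494500/2400387725007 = -0.00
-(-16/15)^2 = -256/225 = -1.14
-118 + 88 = -30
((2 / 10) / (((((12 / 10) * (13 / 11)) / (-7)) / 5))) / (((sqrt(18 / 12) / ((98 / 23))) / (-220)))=4150300 * sqrt(6) / 2691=3777.82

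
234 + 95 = 329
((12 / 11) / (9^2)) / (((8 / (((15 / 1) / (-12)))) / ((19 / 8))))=-95 / 19008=-0.00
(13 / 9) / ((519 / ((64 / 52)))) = 16 / 4671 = 0.00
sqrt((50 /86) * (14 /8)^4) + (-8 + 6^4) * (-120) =-154560 + 245 * sqrt(43) /688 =-154557.66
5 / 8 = 0.62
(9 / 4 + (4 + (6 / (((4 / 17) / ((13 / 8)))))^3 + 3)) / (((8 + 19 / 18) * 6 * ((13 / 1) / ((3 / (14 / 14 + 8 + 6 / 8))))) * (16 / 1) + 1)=874416405 / 451342336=1.94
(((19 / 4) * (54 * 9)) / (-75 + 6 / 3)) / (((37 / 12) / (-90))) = 2493180 / 2701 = 923.06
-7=-7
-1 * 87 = -87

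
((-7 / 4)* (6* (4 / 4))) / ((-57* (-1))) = -7 / 38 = -0.18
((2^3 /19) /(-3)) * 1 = -8 /57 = -0.14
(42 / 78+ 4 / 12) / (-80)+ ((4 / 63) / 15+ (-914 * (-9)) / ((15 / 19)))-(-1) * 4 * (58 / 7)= 1027294913 / 98280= 10452.74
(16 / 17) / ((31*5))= 16 / 2635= 0.01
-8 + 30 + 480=502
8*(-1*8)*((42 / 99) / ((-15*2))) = 448 / 495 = 0.91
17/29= 0.59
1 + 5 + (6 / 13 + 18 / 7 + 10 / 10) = 913 / 91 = 10.03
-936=-936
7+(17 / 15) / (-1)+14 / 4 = 281 / 30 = 9.37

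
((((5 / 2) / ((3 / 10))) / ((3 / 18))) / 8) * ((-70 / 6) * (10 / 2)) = -4375 / 12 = -364.58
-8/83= -0.10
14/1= 14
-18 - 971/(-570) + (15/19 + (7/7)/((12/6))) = -4277/285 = -15.01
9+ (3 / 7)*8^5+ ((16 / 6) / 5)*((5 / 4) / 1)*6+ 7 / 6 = 14057.60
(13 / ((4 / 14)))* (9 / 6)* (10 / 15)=91 / 2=45.50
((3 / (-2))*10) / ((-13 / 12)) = 180 / 13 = 13.85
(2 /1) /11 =2 /11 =0.18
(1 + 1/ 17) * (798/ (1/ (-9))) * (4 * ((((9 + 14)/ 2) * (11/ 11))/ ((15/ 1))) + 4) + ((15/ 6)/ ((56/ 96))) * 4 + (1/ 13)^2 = -5401926221/ 100555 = -53721.11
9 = 9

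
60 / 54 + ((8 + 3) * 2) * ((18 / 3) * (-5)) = -5930 / 9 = -658.89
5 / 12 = 0.42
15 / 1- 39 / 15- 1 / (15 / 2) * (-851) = 1888 / 15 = 125.87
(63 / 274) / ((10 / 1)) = 63 / 2740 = 0.02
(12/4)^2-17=-8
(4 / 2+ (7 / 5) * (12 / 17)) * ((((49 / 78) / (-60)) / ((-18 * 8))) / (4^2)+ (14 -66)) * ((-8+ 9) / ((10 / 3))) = -71209076657 / 1527552000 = -46.62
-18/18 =-1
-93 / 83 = -1.12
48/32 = 3/2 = 1.50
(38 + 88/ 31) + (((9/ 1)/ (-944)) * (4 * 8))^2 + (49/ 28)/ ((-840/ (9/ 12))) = 2826765689/ 69063040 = 40.93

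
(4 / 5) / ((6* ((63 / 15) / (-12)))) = -8 / 21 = -0.38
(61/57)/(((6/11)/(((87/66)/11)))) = 1769/7524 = 0.24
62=62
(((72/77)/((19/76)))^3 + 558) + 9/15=1394536029/2282665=610.92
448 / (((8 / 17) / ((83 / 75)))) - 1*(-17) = 80291 / 75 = 1070.55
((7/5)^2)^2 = 3.84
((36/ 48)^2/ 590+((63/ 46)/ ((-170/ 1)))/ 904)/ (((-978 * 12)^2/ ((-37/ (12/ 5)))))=-0.00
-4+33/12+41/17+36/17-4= -49/68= -0.72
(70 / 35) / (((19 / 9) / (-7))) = -126 / 19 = -6.63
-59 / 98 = -0.60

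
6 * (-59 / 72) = -59 / 12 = -4.92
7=7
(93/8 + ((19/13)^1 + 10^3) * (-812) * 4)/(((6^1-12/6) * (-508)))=1600.76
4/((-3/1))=-4/3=-1.33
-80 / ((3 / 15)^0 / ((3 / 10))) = -24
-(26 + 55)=-81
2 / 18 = 1 / 9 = 0.11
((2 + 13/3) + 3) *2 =56/3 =18.67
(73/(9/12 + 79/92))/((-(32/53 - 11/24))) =-2135688/6845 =-312.01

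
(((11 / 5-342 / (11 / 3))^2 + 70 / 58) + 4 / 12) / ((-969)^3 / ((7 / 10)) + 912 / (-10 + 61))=-259805845243 / 40706604547321350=-0.00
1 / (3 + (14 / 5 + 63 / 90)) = 2 / 13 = 0.15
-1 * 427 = -427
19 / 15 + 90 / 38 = 1036 / 285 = 3.64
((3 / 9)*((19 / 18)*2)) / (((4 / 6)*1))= 19 / 18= 1.06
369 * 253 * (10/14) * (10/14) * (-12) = -28007100/49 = -571573.47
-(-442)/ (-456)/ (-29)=221/ 6612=0.03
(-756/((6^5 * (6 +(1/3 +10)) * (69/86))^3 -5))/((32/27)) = -405724221/673039423477392472328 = -0.00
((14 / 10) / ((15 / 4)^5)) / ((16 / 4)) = 1792 / 3796875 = 0.00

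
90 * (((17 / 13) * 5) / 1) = 588.46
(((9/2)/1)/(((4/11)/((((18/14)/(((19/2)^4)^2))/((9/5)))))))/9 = 1760/118884941287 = 0.00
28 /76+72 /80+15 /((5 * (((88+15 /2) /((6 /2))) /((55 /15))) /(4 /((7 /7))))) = 96191 /36290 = 2.65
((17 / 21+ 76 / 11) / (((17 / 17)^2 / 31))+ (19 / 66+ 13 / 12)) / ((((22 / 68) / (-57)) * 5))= -71821957 / 8470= -8479.57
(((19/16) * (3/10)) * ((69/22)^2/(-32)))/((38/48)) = -42849/309760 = -0.14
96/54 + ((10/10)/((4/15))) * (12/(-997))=15547/8973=1.73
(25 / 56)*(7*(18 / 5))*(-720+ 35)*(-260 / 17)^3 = 135445050000 / 4913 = 27568705.48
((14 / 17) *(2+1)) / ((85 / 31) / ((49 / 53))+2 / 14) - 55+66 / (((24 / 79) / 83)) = 962086285 / 53516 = 17977.54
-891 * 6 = -5346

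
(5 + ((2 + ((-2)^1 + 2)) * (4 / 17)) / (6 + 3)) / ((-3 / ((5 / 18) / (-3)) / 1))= 3865 / 24786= 0.16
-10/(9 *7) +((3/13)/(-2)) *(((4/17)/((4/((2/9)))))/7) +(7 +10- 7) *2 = 276247/13923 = 19.84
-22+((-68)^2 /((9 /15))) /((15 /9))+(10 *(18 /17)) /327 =8527566 /1853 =4602.03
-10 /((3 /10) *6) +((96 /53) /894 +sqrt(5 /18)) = -394706 /71073 +sqrt(10) /6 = -5.03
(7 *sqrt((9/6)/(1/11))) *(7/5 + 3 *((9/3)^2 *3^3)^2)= 5037061.42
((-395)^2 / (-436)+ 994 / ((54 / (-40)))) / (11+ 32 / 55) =-708419525 / 7498764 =-94.47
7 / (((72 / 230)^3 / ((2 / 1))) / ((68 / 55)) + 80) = 36196825 / 413742152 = 0.09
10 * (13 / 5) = 26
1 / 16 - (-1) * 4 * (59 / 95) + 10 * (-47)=-467.45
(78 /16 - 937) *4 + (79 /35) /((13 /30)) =-677639 /182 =-3723.29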